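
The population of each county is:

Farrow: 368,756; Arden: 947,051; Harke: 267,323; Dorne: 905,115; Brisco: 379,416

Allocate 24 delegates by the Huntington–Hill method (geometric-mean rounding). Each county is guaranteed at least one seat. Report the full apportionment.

Farrow: 3, Arden: 8, Harke: 2, Dorne: 8, Brisco: 3

With divisor 116281: modified quotas Farrow 3.171, Arden 8.145, Harke 2.299, Dorne 7.784, Brisco 3.263.
Geometric-mean thresholds: Farrow √(3·4)=3.464, Arden √(8·9)=8.485, Harke √(2·3)=2.449, Dorne √(7·8)=7.483, Brisco √(3·4)=3.464.
Each quota rounded against its threshold gives Farrow 3, Arden 8, Harke 2, Dorne 8, Brisco 3 (total 24).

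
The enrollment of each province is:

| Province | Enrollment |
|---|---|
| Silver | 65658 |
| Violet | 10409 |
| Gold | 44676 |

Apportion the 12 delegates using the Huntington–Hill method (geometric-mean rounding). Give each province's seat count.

Silver: 7; Violet: 1; Gold: 4

With divisor 10061: modified quotas Silver 6.526, Violet 1.035, Gold 4.441.
Geometric-mean thresholds: Silver √(6·7)=6.481, Violet √(1·2)=1.414, Gold √(4·5)=4.472.
Each quota rounded against its threshold gives Silver 7, Violet 1, Gold 4 (total 12).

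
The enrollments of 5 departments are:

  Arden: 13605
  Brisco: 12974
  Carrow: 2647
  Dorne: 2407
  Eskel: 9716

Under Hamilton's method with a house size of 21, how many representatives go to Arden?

7

The standard divisor is 41349/21 = 1969.
Standard quotas: Arden 6.9096, Brisco 6.5891, Carrow 1.3443, Dorne 1.2224, Eskel 4.9345.
Lower quotas: Arden 6, Brisco 6, Carrow 1, Dorne 1, Eskel 4 (sum 18, leaving 3 seats).
Remainders in descending order: Eskel 0.9345, Arden 0.9096, Brisco 0.5891, Carrow 0.3443, Dorne 0.2224.
The surplus seats go to Eskel, Arden, Brisco.
Arden receives 7.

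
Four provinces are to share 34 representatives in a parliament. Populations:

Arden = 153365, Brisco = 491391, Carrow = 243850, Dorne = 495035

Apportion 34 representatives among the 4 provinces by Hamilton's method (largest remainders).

Arden 4; Brisco 12; Carrow 6; Dorne 12

The standard divisor is 1383641/34 ≈ 40695.324.
Standard quotas: Arden 3.7686, Brisco 12.0749, Carrow 5.9921, Dorne 12.1644.
Lower quotas: Arden 3, Brisco 12, Carrow 5, Dorne 12 (sum 32, leaving 2 seats).
Remainders in descending order: Carrow 0.9921, Arden 0.7686, Dorne 0.1644, Brisco 0.0749.
Largest remainders: Carrow, Arden receive the extra seats.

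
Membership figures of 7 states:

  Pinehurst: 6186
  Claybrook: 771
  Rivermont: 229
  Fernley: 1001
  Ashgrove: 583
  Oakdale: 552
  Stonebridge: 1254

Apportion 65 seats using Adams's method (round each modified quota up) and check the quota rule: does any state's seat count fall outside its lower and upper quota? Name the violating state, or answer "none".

Pinehurst

Standard quotas: Pinehurst 38.019, Claybrook 4.739, Rivermont 1.407, Fernley 6.152, Ashgrove 3.583, Oakdale 3.393, Stonebridge 7.707.
Adams allocation: Pinehurst 36, Claybrook 5, Rivermont 2, Fernley 6, Ashgrove 4, Oakdale 4, Stonebridge 8.
Pinehurst has quota 38.019 (lower 38, upper 39) but receives 36 — outside the quota interval.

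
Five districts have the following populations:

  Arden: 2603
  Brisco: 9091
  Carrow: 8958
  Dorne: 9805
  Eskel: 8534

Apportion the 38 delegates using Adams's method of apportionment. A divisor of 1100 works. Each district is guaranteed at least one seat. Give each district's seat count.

With modified divisor 1100: modified quotas Arden 2.366, Brisco 8.265, Carrow 8.144, Dorne 8.914, Eskel 7.758.
Rounding up: Arden 3, Brisco 9, Carrow 9, Dorne 9, Eskel 8 (total 38).

Arden=3, Brisco=9, Carrow=9, Dorne=9, Eskel=8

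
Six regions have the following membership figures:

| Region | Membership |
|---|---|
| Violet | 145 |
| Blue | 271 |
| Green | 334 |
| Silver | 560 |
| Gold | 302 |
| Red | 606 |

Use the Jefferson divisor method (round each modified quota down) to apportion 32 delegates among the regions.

Standard divisor 2218/32 ≈ 69.312; standard quotas: Violet 2.092, Blue 3.910, Green 4.819, Silver 8.079, Gold 4.357, Red 8.743.
Rounding down gives 2, 3, 4, 8, 4, 8 = 29 seats, so the divisor must be adjusted.
With modified divisor 65: modified quotas Violet 2.231, Blue 4.169, Green 5.138, Silver 8.615, Gold 4.646, Red 9.323.
Rounding down: Violet 2, Blue 4, Green 5, Silver 8, Gold 4, Red 9 (total 32).

Violet 2; Blue 4; Green 5; Silver 8; Gold 4; Red 9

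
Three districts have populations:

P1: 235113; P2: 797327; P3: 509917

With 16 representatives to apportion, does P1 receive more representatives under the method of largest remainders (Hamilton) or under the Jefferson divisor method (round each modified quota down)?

Hamilton

Hamilton: P1 3, P2 8, P3 5.
Jefferson: P1 2, P2 9, P3 5.
P1 gets 3 under Hamilton and 2 under Jefferson.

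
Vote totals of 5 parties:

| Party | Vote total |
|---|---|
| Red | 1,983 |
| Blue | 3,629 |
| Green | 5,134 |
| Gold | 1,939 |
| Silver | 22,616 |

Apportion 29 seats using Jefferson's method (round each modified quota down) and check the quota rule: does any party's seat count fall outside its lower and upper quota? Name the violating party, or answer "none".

Standard quotas: Red 1.629, Blue 2.981, Green 4.218, Gold 1.593, Silver 18.579.
Jefferson allocation: Red 1, Blue 3, Green 4, Gold 1, Silver 20.
Silver has quota 18.579 (lower 18, upper 19) but receives 20 — outside the quota interval.

Silver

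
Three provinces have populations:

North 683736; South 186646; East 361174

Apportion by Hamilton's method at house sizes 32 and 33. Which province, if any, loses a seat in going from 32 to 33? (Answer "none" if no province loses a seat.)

At 32 seats: North 18, South 5, East 9.
At 33 seats: North 18, South 5, East 10.
No province's allocation decreased.

none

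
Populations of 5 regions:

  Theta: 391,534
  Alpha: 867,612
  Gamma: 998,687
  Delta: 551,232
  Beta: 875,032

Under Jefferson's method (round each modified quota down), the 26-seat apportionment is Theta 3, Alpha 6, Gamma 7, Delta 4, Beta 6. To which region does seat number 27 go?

Beta

Priority for the next seat is population ÷ (current seats + 1).
Priorities: Theta 97883.500, Alpha 123944.571, Gamma 124835.875, Delta 110246.400, Beta 125004.571.
Highest priority: Beta.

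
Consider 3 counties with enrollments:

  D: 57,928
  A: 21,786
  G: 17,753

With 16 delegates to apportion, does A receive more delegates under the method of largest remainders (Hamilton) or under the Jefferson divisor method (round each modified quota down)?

Hamilton: D 9, A 4, G 3.
Jefferson: D 10, A 3, G 3.
A gets 4 under Hamilton and 3 under Jefferson.

Hamilton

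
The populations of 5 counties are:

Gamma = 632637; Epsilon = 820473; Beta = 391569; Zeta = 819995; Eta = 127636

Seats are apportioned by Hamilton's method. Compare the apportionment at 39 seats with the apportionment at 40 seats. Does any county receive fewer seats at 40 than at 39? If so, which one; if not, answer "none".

At 39 seats: Gamma 9, Epsilon 11, Beta 6, Zeta 11, Eta 2.
At 40 seats: Gamma 9, Epsilon 12, Beta 5, Zeta 12, Eta 2.
Beta drops from 6 to 5.

Beta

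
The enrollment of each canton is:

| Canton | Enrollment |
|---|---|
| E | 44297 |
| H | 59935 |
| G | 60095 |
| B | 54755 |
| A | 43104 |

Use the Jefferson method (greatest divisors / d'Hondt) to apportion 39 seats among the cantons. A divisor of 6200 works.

With modified divisor 6200: modified quotas E 7.145, H 9.667, G 9.693, B 8.831, A 6.952.
Rounding down: E 7, H 9, G 9, B 8, A 6 (total 39).

E 7, H 9, G 9, B 8, A 6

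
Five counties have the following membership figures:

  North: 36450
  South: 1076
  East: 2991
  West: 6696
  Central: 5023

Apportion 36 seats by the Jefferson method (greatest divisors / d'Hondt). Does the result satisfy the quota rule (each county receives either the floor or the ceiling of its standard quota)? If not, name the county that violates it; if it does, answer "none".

North

Standard quotas: North 25.121, South 0.742, East 2.061, West 4.615, Central 3.462.
Jefferson allocation: North 27, South 0, East 2, West 4, Central 3.
North has quota 25.121 (lower 25, upper 26) but receives 27 — outside the quota interval.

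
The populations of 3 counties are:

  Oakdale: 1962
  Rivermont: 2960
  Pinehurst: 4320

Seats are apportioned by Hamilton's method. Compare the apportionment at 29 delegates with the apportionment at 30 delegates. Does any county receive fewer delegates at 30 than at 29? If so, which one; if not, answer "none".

none

At 29 seats: Oakdale 6, Rivermont 9, Pinehurst 14.
At 30 seats: Oakdale 6, Rivermont 10, Pinehurst 14.
No county's allocation decreased.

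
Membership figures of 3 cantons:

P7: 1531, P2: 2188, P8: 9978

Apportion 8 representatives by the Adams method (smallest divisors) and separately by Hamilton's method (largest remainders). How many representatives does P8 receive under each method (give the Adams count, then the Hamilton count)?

Adams: P7 1, P2 2, P8 5.
Hamilton: P7 1, P2 1, P8 6.
P8 gets 5 under Adams and 6 under Hamilton.

5 and 6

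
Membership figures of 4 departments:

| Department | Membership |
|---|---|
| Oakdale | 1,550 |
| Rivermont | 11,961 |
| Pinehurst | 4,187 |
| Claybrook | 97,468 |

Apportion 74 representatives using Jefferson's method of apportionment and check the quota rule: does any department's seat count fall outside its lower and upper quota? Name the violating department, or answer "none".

Claybrook

Standard quotas: Oakdale 0.996, Rivermont 7.686, Pinehurst 2.690, Claybrook 62.628.
Jefferson allocation: Oakdale 1, Rivermont 7, Pinehurst 2, Claybrook 64.
Claybrook has quota 62.628 (lower 62, upper 63) but receives 64 — outside the quota interval.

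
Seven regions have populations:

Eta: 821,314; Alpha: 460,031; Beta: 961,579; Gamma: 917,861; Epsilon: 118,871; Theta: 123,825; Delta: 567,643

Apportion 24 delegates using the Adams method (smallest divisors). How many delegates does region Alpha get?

Standard divisor 3971124/24 ≈ 165463.5; standard quotas: Eta 4.964, Alpha 2.780, Beta 5.811, Gamma 5.547, Epsilon 0.718, Theta 0.748, Delta 3.431.
Rounding up gives 5, 3, 6, 6, 1, 1, 4 = 26 seats, so the divisor must be adjusted.
With modified divisor 190800: modified quotas Eta 4.305, Alpha 2.411, Beta 5.040, Gamma 4.811, Epsilon 0.623, Theta 0.649, Delta 2.975.
Rounding up: Eta 5, Alpha 3, Beta 6, Gamma 5, Epsilon 1, Theta 1, Delta 3 (total 24).
Alpha receives 3.

3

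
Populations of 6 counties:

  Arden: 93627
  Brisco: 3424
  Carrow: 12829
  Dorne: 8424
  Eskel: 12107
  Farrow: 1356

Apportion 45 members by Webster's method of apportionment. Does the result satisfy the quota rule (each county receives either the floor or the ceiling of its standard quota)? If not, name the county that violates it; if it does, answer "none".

Standard quotas: Arden 31.975, Brisco 1.169, Carrow 4.381, Dorne 2.877, Eskel 4.135, Farrow 0.463.
Webster allocation: Arden 33, Brisco 1, Carrow 4, Dorne 3, Eskel 4, Farrow 0.
Arden has quota 31.975 (lower 31, upper 32) but receives 33 — outside the quota interval.

Arden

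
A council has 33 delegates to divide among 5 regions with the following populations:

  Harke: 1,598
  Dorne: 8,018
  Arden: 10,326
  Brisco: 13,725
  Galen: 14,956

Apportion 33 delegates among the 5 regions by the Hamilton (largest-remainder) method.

Harke 1, Dorne 6, Arden 7, Brisco 9, Galen 10

The standard divisor is 48623/33 ≈ 1473.424.
Standard quotas: Harke 1.0845, Dorne 5.4417, Arden 7.0082, Brisco 9.3150, Galen 10.1505.
Lower quotas: Harke 1, Dorne 5, Arden 7, Brisco 9, Galen 10 (sum 32, leaving 1 seat).
Remainders in descending order: Dorne 0.4417, Brisco 0.3150, Galen 0.1505, Harke 0.0845, Arden 0.0082.
The surplus seat goes to Dorne.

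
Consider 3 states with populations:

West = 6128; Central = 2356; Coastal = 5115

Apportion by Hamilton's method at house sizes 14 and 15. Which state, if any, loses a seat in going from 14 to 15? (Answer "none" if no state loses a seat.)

At 14 seats: West 6, Central 3, Coastal 5.
At 15 seats: West 7, Central 2, Coastal 6.
Central drops from 3 to 2.

Central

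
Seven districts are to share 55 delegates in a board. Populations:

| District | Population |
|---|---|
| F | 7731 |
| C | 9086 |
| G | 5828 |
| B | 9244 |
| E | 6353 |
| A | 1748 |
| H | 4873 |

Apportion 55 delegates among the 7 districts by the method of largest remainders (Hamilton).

The standard divisor is 44863/55 ≈ 815.691.
Standard quotas: F 9.4779, C 11.1390, G 7.1449, B 11.3327, E 7.7885, A 2.1430, H 5.9741.
Lower quotas: F 9, C 11, G 7, B 11, E 7, A 2, H 5 (sum 52, leaving 3 seats).
Remainders in descending order: H 0.9741, E 0.7885, F 0.4779, B 0.3327, G 0.1449, A 0.1430, C 0.1390.
The surplus seats go to H, E, F.

F=10, C=11, G=7, B=11, E=8, A=2, H=6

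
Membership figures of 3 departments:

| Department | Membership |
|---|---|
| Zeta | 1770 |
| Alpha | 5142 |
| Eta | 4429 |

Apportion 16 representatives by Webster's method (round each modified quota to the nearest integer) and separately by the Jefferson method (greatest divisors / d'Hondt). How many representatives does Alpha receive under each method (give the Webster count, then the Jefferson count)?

Webster: Zeta 3, Alpha 7, Eta 6.
Jefferson: Zeta 2, Alpha 8, Eta 6.
Alpha gets 7 under Webster and 8 under Jefferson.

7 and 8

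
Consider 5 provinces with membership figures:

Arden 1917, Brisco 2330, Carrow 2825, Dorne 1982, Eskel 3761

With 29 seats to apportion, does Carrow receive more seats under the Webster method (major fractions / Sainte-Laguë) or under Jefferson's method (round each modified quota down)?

Webster: Arden 4, Brisco 5, Carrow 6, Dorne 5, Eskel 9.
Jefferson: Arden 4, Brisco 5, Carrow 7, Dorne 4, Eskel 9.
Carrow gets 6 under Webster and 7 under Jefferson.

Jefferson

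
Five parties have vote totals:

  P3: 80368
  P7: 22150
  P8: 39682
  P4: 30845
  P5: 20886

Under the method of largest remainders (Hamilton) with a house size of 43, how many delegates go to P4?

Standard divisor: 193931 ÷ 43 ≈ 4510.023.
Standard quotas: P3 17.8199, P7 4.9113, P8 8.7986, P4 6.8392, P5 4.6310.
Lower quotas: P3 17, P7 4, P8 8, P4 6, P5 4 (sum 39, leaving 4 seats).
Remainders in descending order: P7 0.9113, P4 0.8392, P3 0.8199, P8 0.7986, P5 0.6310.
The surplus seats go to P7, P4, P3, P8.
P4 receives 7.

7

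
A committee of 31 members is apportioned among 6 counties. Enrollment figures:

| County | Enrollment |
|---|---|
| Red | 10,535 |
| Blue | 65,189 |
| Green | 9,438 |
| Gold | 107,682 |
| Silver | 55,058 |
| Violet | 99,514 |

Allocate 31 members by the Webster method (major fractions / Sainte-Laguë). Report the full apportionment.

Standard divisor 347416/31 ≈ 11206.968; standard quotas: Red 0.940, Blue 5.817, Green 0.842, Gold 9.608, Silver 4.913, Violet 8.880.
Rounding to the nearest integer gives 1, 6, 1, 10, 5, 9 = 32 seats, so the divisor must be adjusted.
With modified divisor 11500: modified quotas Red 0.916, Blue 5.669, Green 0.821, Gold 9.364, Silver 4.788, Violet 8.653.
Rounding to the nearest integer: Red 1, Blue 6, Green 1, Gold 9, Silver 5, Violet 9 (total 31).

Red: 1; Blue: 6; Green: 1; Gold: 9; Silver: 5; Violet: 9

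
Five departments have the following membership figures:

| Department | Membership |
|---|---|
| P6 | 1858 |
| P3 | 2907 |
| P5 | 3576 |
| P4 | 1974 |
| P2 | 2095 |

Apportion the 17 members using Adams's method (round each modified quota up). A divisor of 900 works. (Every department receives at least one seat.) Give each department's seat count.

P6=3; P3=4; P5=4; P4=3; P2=3

With modified divisor 900: modified quotas P6 2.064, P3 3.230, P5 3.973, P4 2.193, P2 2.328.
Rounding up: P6 3, P3 4, P5 4, P4 3, P2 3 (total 17).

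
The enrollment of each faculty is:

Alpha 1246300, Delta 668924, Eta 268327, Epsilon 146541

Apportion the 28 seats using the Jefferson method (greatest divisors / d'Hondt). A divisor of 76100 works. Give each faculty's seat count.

Alpha=16, Delta=8, Eta=3, Epsilon=1

With modified divisor 76100: modified quotas Alpha 16.377, Delta 8.790, Eta 3.526, Epsilon 1.926.
Rounding down: Alpha 16, Delta 8, Eta 3, Epsilon 1 (total 28).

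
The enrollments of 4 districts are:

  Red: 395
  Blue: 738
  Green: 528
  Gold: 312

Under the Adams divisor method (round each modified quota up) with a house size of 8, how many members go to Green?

Standard divisor 1973/8 ≈ 246.625; standard quotas: Red 1.602, Blue 2.992, Green 2.141, Gold 1.265.
Rounding up gives 2, 3, 3, 2 = 10 seats, so the divisor must be adjusted.
With modified divisor 340: modified quotas Red 1.162, Blue 2.171, Green 1.553, Gold 0.918.
Rounding up: Red 2, Blue 3, Green 2, Gold 1 (total 8).
Green receives 2.

2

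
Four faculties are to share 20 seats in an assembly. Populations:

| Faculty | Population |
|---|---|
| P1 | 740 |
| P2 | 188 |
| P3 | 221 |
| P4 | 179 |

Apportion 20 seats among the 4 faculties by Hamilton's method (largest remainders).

Total 1328; standard divisor 1328/20 ≈ 66.4.
Standard quotas: P1 11.145, P2 2.831, P3 3.328, P4 2.696.
Lower quotas: P1 11, P2 2, P3 3, P4 2 (sum 18, leaving 2 seats).
Remainders in descending order: P2 0.831, P4 0.696, P3 0.328, P1 0.145.
Largest remainders: P2, P4 receive the extra seats.

P1 11, P2 3, P3 3, P4 3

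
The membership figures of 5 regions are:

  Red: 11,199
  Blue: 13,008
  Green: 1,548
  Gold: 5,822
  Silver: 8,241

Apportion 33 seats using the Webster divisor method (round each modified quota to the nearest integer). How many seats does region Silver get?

7

Standard divisor 39818/33 ≈ 1206.606; standard quotas: Red 9.281, Blue 10.781, Green 1.283, Gold 4.825, Silver 6.830.
Rounding to the nearest integer gives Red 9, Blue 11, Green 1, Gold 5, Silver 7 — total 33, matching the house size, so no adjustment is needed.
Silver receives 7.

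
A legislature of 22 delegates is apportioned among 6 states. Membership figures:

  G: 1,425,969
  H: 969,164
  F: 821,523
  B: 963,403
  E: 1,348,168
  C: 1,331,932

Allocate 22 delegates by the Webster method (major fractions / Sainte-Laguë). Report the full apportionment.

Standard divisor 6860159/22 ≈ 311825.409; standard quotas: G 4.573, H 3.108, F 2.635, B 3.090, E 4.323, C 4.271.
Rounding to the nearest integer gives G 5, H 3, F 3, B 3, E 4, C 4 — total 22, matching the house size, so no adjustment is needed.

G 5, H 3, F 3, B 3, E 4, C 4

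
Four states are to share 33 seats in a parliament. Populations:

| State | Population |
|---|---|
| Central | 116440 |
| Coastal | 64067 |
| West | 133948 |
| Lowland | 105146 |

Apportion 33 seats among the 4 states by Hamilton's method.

Standard divisor: 419601 ÷ 33 ≈ 12715.182.
Standard quotas: Central 9.1576, Coastal 5.0386, West 10.5345, Lowland 8.2693.
Lower quotas: Central 9, Coastal 5, West 10, Lowland 8 (sum 32, leaving 1 seat).
Remainders in descending order: West 0.5345, Lowland 0.2693, Central 0.1576, Coastal 0.0386.
Largest remainder: West receives the extra seat.

Central 9, Coastal 5, West 11, Lowland 8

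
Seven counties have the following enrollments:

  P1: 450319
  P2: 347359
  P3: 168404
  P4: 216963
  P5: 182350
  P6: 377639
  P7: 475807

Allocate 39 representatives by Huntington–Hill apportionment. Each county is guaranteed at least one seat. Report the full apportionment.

With divisor 57173: modified quotas P1 7.876, P2 6.076, P3 2.946, P4 3.795, P5 3.189, P6 6.605, P7 8.322.
Geometric-mean thresholds: P1 √(7·8)=7.483, P2 √(6·7)=6.481, P3 √(2·3)=2.449, P4 √(3·4)=3.464, P5 √(3·4)=3.464, P6 √(6·7)=6.481, P7 √(8·9)=8.485.
Each quota rounded against its threshold gives P1 8, P2 6, P3 3, P4 4, P5 3, P6 7, P7 8 (total 39).

P1 8, P2 6, P3 3, P4 4, P5 3, P6 7, P7 8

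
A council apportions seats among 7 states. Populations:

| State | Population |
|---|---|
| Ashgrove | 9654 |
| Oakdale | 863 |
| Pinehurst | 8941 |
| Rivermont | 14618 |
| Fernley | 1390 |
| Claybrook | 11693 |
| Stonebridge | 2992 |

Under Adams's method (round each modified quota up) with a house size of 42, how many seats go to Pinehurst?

Standard divisor 50151/42 ≈ 1194.071; standard quotas: Ashgrove 8.085, Oakdale 0.723, Pinehurst 7.488, Rivermont 12.242, Fernley 1.164, Claybrook 9.793, Stonebridge 2.506.
Rounding up gives 9, 1, 8, 13, 2, 10, 3 = 46 seats, so the divisor must be adjusted.
With modified divisor 1310: modified quotas Ashgrove 7.369, Oakdale 0.659, Pinehurst 6.825, Rivermont 11.159, Fernley 1.061, Claybrook 8.926, Stonebridge 2.284.
Rounding up: Ashgrove 8, Oakdale 1, Pinehurst 7, Rivermont 12, Fernley 2, Claybrook 9, Stonebridge 3 (total 42).
Pinehurst receives 7.

7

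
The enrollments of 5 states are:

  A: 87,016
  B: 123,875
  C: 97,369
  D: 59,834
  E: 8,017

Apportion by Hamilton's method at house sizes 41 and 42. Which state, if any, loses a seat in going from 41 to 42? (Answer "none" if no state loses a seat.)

D

At 41 seats: A 9, B 13, C 11, D 7, E 1.
At 42 seats: A 10, B 14, C 11, D 6, E 1.
D drops from 7 to 6.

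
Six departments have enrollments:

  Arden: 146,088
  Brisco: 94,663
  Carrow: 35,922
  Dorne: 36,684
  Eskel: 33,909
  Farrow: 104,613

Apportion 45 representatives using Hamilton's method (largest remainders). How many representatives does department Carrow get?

4

Total 451879; standard divisor 451879/45 ≈ 10041.756.
Standard quotas: Arden 14.5481, Brisco 9.4269, Carrow 3.5773, Dorne 3.6531, Eskel 3.3768, Farrow 10.4178.
Lower quotas: Arden 14, Brisco 9, Carrow 3, Dorne 3, Eskel 3, Farrow 10 (sum 42, leaving 3 seats).
Remainders in descending order: Dorne 0.6531, Carrow 0.5773, Arden 0.5481, Brisco 0.4269, Farrow 0.4178, Eskel 0.3768.
Largest remainders: Dorne, Carrow, Arden receive the extra seats.
Carrow receives 4.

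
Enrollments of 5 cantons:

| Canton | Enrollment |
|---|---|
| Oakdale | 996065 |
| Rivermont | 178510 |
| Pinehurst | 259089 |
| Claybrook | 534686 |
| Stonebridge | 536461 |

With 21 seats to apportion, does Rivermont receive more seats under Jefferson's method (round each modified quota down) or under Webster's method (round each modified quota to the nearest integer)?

Jefferson: Oakdale 9, Rivermont 1, Pinehurst 2, Claybrook 4, Stonebridge 5.
Webster: Oakdale 8, Rivermont 2, Pinehurst 2, Claybrook 4, Stonebridge 5.
Rivermont gets 1 under Jefferson and 2 under Webster.

Webster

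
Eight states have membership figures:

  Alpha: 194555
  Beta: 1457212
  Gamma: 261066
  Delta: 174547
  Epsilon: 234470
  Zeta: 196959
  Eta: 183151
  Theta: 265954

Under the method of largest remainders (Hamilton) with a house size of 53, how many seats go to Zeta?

4

Standard divisor: 2967914 ÷ 53 ≈ 55998.377.
Standard quotas: Alpha 3.4743, Beta 26.0224, Gamma 4.6620, Delta 3.1170, Epsilon 4.1871, Zeta 3.5172, Eta 3.2706, Theta 4.7493.
Lower quotas: Alpha 3, Beta 26, Gamma 4, Delta 3, Epsilon 4, Zeta 3, Eta 3, Theta 4 (sum 50, leaving 3 seats).
Remainders in descending order: Theta 0.7493, Gamma 0.6620, Zeta 0.5172, Alpha 0.4743, Eta 0.2706, Epsilon 0.1871, Delta 0.1170, Beta 0.0224.
Largest remainders: Theta, Gamma, Zeta receive the extra seats.
Zeta receives 4.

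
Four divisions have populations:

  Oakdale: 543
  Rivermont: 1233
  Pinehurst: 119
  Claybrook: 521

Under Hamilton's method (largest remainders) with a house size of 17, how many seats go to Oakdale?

4

The standard divisor is 2416/17 ≈ 142.118.
Standard quotas: Oakdale 3.821, Rivermont 8.676, Pinehurst 0.837, Claybrook 3.666.
Lower quotas: Oakdale 3, Rivermont 8, Pinehurst 0, Claybrook 3 (sum 14, leaving 3 seats).
Remainders in descending order: Pinehurst 0.837, Oakdale 0.821, Rivermont 0.676, Claybrook 0.666.
The surplus seats go to Pinehurst, Oakdale, Rivermont.
Oakdale receives 4.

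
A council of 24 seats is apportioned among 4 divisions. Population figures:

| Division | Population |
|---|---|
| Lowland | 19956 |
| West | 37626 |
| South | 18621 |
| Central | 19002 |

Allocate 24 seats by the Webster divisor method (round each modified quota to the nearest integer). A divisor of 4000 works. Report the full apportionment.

Lowland 5, West 9, South 5, Central 5

With modified divisor 4000: modified quotas Lowland 4.989, West 9.406, South 4.655, Central 4.750.
Rounding to the nearest integer: Lowland 5, West 9, South 5, Central 5 (total 24).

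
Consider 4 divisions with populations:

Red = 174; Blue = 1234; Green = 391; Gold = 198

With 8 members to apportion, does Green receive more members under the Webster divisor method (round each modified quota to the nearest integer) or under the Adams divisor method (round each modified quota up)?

Webster: Red 1, Blue 5, Green 1, Gold 1.
Adams: Red 1, Blue 4, Green 2, Gold 1.
Green gets 1 under Webster and 2 under Adams.

Adams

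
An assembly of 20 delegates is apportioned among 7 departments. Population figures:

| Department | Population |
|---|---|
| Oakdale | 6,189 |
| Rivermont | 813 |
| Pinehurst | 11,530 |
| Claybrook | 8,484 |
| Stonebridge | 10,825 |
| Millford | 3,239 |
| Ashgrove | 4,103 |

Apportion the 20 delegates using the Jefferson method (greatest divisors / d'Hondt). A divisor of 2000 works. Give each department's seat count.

With modified divisor 2000: modified quotas Oakdale 3.095, Rivermont 0.406, Pinehurst 5.765, Claybrook 4.242, Stonebridge 5.412, Millford 1.619, Ashgrove 2.051.
Rounding down: Oakdale 3, Rivermont 0, Pinehurst 5, Claybrook 4, Stonebridge 5, Millford 1, Ashgrove 2 (total 20).

Oakdale: 3, Rivermont: 0, Pinehurst: 5, Claybrook: 4, Stonebridge: 5, Millford: 1, Ashgrove: 2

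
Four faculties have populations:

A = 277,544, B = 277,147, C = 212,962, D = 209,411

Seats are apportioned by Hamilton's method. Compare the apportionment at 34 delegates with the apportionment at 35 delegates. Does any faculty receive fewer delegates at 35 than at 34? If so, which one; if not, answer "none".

none

At 34 seats: A 10, B 10, C 7, D 7.
At 35 seats: A 10, B 10, C 8, D 7.
No faculty's allocation decreased.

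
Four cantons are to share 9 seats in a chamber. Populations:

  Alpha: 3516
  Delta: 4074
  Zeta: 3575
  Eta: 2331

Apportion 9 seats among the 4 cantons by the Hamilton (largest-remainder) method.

Alpha 2, Delta 3, Zeta 2, Eta 2

Total 13496; standard divisor 13496/9 ≈ 1499.556.
Standard quotas: Alpha 2.345, Delta 2.717, Zeta 2.384, Eta 1.554.
Lower quotas: Alpha 2, Delta 2, Zeta 2, Eta 1 (sum 7, leaving 2 seats).
Remainders in descending order: Delta 0.717, Eta 0.554, Zeta 0.384, Alpha 0.345.
Largest remainders: Delta, Eta receive the extra seats.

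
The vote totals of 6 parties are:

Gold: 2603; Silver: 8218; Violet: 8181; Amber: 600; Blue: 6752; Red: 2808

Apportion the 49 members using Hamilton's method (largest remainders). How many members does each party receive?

Standard divisor: 29162 ÷ 49 ≈ 595.143.
Standard quotas: Gold 4.3737, Silver 13.8084, Violet 13.7463, Amber 1.0082, Blue 11.3452, Red 4.7182.
Lower quotas: Gold 4, Silver 13, Violet 13, Amber 1, Blue 11, Red 4 (sum 46, leaving 3 seats).
Remainders in descending order: Silver 0.8084, Violet 0.7463, Red 0.7182, Gold 0.3737, Blue 0.3452, Amber 0.0082.
Largest remainders: Silver, Violet, Red receive the extra seats.

Gold=4; Silver=14; Violet=14; Amber=1; Blue=11; Red=5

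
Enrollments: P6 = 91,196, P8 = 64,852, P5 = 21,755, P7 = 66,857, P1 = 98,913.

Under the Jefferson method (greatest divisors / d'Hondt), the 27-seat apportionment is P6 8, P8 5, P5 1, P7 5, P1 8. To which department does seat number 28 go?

P7

Priority for the next seat is population ÷ (current seats + 1).
Priorities: P6 10132.889, P8 10808.667, P5 10877.500, P7 11142.833, P1 10990.333.
Highest priority: P7.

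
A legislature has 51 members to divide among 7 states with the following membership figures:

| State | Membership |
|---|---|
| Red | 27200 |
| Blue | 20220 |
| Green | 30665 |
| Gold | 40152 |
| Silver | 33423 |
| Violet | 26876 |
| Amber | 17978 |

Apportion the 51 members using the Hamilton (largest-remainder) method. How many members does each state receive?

Red 7, Blue 5, Green 8, Gold 10, Silver 9, Violet 7, Amber 5

Total 196514; standard divisor 196514/51 ≈ 3853.216.
Standard quotas: Red 7.0590, Blue 5.2476, Green 7.9583, Gold 10.4204, Silver 8.6741, Violet 6.9750, Amber 4.6657.
Lower quotas: Red 7, Blue 5, Green 7, Gold 10, Silver 8, Violet 6, Amber 4 (sum 47, leaving 4 seats).
Remainders in descending order: Violet 0.9750, Green 0.9583, Silver 0.6741, Amber 0.6657, Gold 0.4204, Blue 0.2476, Red 0.0590.
The surplus seats go to Violet, Green, Silver, Amber.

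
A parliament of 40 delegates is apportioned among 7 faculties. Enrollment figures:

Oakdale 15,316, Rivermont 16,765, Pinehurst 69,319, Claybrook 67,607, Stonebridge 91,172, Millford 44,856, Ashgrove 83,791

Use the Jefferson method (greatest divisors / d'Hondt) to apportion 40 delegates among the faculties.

Standard divisor 388826/40 ≈ 9720.65; standard quotas: Oakdale 1.576, Rivermont 1.725, Pinehurst 7.131, Claybrook 6.955, Stonebridge 9.379, Millford 4.615, Ashgrove 8.620.
Rounding down gives 1, 1, 7, 6, 9, 4, 8 = 36 seats, so the divisor must be adjusted.
With modified divisor 8800: modified quotas Oakdale 1.740, Rivermont 1.905, Pinehurst 7.877, Claybrook 7.683, Stonebridge 10.360, Millford 5.097, Ashgrove 9.522.
Rounding down: Oakdale 1, Rivermont 1, Pinehurst 7, Claybrook 7, Stonebridge 10, Millford 5, Ashgrove 9 (total 40).

Oakdale 1, Rivermont 1, Pinehurst 7, Claybrook 7, Stonebridge 10, Millford 5, Ashgrove 9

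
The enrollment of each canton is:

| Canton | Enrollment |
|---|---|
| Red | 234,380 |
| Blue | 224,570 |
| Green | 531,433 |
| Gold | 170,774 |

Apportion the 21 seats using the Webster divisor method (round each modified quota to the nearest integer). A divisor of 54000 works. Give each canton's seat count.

With modified divisor 54000: modified quotas Red 4.340, Blue 4.159, Green 9.841, Gold 3.162.
Rounding to the nearest integer: Red 4, Blue 4, Green 10, Gold 3 (total 21).

Red: 4, Blue: 4, Green: 10, Gold: 3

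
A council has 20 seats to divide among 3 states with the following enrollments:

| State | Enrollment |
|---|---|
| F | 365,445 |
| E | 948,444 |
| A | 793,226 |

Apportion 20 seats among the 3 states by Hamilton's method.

The standard divisor is 2107115/20 ≈ 105355.75.
Standard quotas: F 3.4687, E 9.0023, A 7.5290.
Lower quotas: F 3, E 9, A 7 (sum 19, leaving 1 seat).
Remainders in descending order: A 0.5290, F 0.4687, E 0.0023.
The surplus seat goes to A.

F 3; E 9; A 8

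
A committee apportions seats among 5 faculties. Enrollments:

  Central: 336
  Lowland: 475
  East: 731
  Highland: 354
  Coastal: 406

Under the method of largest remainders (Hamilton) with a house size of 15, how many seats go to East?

Standard divisor: 2302 ÷ 15 ≈ 153.467.
Standard quotas: Central 2.189, Lowland 3.095, East 4.763, Highland 2.307, Coastal 2.646.
Lower quotas: Central 2, Lowland 3, East 4, Highland 2, Coastal 2 (sum 13, leaving 2 seats).
Remainders in descending order: East 0.763, Coastal 0.646, Highland 0.307, Central 0.189, Lowland 0.095.
The surplus seats go to East, Coastal.
East receives 5.

5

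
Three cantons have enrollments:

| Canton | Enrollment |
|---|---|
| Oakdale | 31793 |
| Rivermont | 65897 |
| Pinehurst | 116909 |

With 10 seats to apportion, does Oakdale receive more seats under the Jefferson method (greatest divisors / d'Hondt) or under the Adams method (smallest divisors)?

Adams

Jefferson: Oakdale 1, Rivermont 3, Pinehurst 6.
Adams: Oakdale 2, Rivermont 3, Pinehurst 5.
Oakdale gets 1 under Jefferson and 2 under Adams.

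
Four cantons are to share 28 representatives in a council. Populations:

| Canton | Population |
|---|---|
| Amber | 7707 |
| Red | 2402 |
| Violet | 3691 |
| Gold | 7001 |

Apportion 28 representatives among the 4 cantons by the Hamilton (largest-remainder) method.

Amber 10, Red 3, Violet 5, Gold 10

Standard divisor: 20801 ÷ 28 ≈ 742.893.
Standard quotas: Amber 10.3743, Red 3.2333, Violet 4.9684, Gold 9.4240.
Lower quotas: Amber 10, Red 3, Violet 4, Gold 9 (sum 26, leaving 2 seats).
Remainders in descending order: Violet 0.9684, Gold 0.4240, Amber 0.3743, Red 0.2333.
The surplus seats go to Violet, Gold.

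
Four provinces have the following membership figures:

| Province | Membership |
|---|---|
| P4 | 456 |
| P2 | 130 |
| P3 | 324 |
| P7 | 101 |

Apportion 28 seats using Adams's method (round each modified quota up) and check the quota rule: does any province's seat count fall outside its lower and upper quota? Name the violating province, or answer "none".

Standard quotas: P4 12.629, P2 3.600, P3 8.973, P7 2.797.
Adams allocation: P4 12, P2 4, P3 9, P7 3.
Every allocation lies between the lower and upper quota.

none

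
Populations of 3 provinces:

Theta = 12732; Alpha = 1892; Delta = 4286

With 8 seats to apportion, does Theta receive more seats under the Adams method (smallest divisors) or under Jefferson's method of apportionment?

Jefferson

Adams: Theta 5, Alpha 1, Delta 2.
Jefferson: Theta 6, Alpha 0, Delta 2.
Theta gets 5 under Adams and 6 under Jefferson.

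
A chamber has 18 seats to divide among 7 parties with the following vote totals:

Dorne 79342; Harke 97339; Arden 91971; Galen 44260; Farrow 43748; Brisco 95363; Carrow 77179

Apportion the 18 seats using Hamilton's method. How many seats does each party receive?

Dorne=3; Harke=3; Arden=3; Galen=2; Farrow=1; Brisco=3; Carrow=3

Standard divisor: 529202 ÷ 18 ≈ 29400.111.
Standard quotas: Dorne 2.6987, Harke 3.3108, Arden 3.1283, Galen 1.5054, Farrow 1.4880, Brisco 3.2436, Carrow 2.6251.
Lower quotas: Dorne 2, Harke 3, Arden 3, Galen 1, Farrow 1, Brisco 3, Carrow 2 (sum 15, leaving 3 seats).
Remainders in descending order: Dorne 0.6987, Carrow 0.6251, Galen 0.5054, Farrow 0.4880, Harke 0.3108, Brisco 0.2436, Arden 0.1283.
The surplus seats go to Dorne, Carrow, Galen.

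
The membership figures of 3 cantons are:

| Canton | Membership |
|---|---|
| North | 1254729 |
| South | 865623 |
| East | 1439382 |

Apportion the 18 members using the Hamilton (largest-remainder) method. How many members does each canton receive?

Total 3559734; standard divisor 3559734/18 = 197763.
Standard quotas: North 6.3446, South 4.3771, East 7.2783.
Lower quotas: North 6, South 4, East 7 (sum 17, leaving 1 seat).
Remainders in descending order: South 0.3771, North 0.3446, East 0.2783.
The surplus seat goes to South.

North: 6, South: 5, East: 7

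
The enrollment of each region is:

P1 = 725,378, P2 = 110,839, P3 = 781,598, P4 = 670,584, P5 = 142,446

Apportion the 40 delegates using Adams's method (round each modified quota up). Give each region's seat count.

P1 12; P2 2; P3 12; P4 11; P5 3

Standard divisor 2430845/40 ≈ 60771.125; standard quotas: P1 11.936, P2 1.824, P3 12.861, P4 11.035, P5 2.344.
Rounding up gives 12, 2, 13, 12, 3 = 42 seats, so the divisor must be adjusted.
With modified divisor 65500: modified quotas P1 11.074, P2 1.692, P3 11.933, P4 10.238, P5 2.175.
Rounding up: P1 12, P2 2, P3 12, P4 11, P5 3 (total 40).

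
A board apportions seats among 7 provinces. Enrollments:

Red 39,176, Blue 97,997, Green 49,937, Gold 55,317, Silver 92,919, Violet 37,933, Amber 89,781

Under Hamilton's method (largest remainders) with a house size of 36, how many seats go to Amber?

The standard divisor is 463060/36 ≈ 12862.778.
Standard quotas: Red 3.0457, Blue 7.6186, Green 3.8823, Gold 4.3005, Silver 7.2239, Violet 2.9491, Amber 6.9799.
Lower quotas: Red 3, Blue 7, Green 3, Gold 4, Silver 7, Violet 2, Amber 6 (sum 32, leaving 4 seats).
Remainders in descending order: Amber 0.9799, Violet 0.9491, Green 0.8823, Blue 0.6186, Gold 0.3005, Silver 0.2239, Red 0.0457.
The surplus seats go to Amber, Violet, Green, Blue.
Amber receives 7.

7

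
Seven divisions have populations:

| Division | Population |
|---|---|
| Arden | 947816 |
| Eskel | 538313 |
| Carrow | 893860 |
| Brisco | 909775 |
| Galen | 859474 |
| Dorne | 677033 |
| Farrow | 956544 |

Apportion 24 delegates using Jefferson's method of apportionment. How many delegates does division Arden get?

Standard divisor 5782815/24 ≈ 240950.625; standard quotas: Arden 3.934, Eskel 2.234, Carrow 3.710, Brisco 3.776, Galen 3.567, Dorne 2.810, Farrow 3.970.
Rounding down gives 3, 2, 3, 3, 3, 2, 3 = 19 seats, so the divisor must be adjusted.
With modified divisor 219200: modified quotas Arden 4.324, Eskel 2.456, Carrow 4.078, Brisco 4.150, Galen 3.921, Dorne 3.089, Farrow 4.364.
Rounding down: Arden 4, Eskel 2, Carrow 4, Brisco 4, Galen 3, Dorne 3, Farrow 4 (total 24).
Arden receives 4.

4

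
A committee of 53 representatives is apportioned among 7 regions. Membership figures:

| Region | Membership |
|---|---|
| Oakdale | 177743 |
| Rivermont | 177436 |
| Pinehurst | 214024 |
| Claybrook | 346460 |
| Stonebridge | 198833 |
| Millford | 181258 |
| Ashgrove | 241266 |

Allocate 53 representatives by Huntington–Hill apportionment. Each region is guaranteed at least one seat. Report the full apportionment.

With divisor 28517: modified quotas Oakdale 6.233, Rivermont 6.222, Pinehurst 7.505, Claybrook 12.149, Stonebridge 6.972, Millford 6.356, Ashgrove 8.460.
Geometric-mean thresholds: Oakdale √(6·7)=6.481, Rivermont √(6·7)=6.481, Pinehurst √(7·8)=7.483, Claybrook √(12·13)=12.490, Stonebridge √(6·7)=6.481, Millford √(6·7)=6.481, Ashgrove √(8·9)=8.485.
Each quota rounded against its threshold gives Oakdale 6, Rivermont 6, Pinehurst 8, Claybrook 12, Stonebridge 7, Millford 6, Ashgrove 8 (total 53).

Oakdale: 6, Rivermont: 6, Pinehurst: 8, Claybrook: 12, Stonebridge: 7, Millford: 6, Ashgrove: 8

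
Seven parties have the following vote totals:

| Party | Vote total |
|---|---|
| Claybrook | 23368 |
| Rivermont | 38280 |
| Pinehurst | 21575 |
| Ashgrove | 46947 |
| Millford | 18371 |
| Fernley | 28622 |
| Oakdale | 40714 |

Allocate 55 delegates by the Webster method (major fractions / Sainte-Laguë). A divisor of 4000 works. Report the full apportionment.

Claybrook 6, Rivermont 10, Pinehurst 5, Ashgrove 12, Millford 5, Fernley 7, Oakdale 10

With modified divisor 4000: modified quotas Claybrook 5.842, Rivermont 9.570, Pinehurst 5.394, Ashgrove 11.737, Millford 4.593, Fernley 7.155, Oakdale 10.178.
Rounding to the nearest integer: Claybrook 6, Rivermont 10, Pinehurst 5, Ashgrove 12, Millford 5, Fernley 7, Oakdale 10 (total 55).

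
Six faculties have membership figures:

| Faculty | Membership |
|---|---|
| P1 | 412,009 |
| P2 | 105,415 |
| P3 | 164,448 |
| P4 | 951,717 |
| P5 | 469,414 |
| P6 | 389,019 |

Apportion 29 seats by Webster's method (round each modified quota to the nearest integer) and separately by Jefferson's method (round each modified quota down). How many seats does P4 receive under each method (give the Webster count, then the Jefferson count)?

11 and 12

Webster: P1 5, P2 1, P3 2, P4 11, P5 5, P6 5.
Jefferson: P1 5, P2 1, P3 2, P4 12, P5 5, P6 4.
P4 gets 11 under Webster and 12 under Jefferson.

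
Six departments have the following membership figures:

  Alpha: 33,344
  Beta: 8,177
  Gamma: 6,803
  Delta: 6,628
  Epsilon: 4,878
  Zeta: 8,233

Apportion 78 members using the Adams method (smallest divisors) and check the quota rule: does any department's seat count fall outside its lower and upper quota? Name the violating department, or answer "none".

Standard quotas: Alpha 38.212, Beta 9.371, Gamma 7.796, Delta 7.596, Epsilon 5.590, Zeta 9.435.
Adams allocation: Alpha 37, Beta 9, Gamma 8, Delta 8, Epsilon 6, Zeta 10.
Alpha has quota 38.212 (lower 38, upper 39) but receives 37 — outside the quota interval.

Alpha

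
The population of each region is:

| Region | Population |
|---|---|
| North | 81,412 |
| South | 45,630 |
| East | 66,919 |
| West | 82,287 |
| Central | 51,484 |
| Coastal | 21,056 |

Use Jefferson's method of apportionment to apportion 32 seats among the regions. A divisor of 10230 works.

North=7, South=4, East=6, West=8, Central=5, Coastal=2

With modified divisor 10230: modified quotas North 7.958, South 4.460, East 6.541, West 8.044, Central 5.033, Coastal 2.058.
Rounding down: North 7, South 4, East 6, West 8, Central 5, Coastal 2 (total 32).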